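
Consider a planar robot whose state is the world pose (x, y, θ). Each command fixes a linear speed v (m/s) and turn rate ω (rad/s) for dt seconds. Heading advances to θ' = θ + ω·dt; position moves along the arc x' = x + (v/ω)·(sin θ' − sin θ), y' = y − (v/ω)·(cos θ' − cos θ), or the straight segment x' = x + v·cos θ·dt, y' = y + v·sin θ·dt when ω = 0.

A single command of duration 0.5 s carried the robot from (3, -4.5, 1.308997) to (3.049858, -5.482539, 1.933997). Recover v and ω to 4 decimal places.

v = -2.0000, ω = 1.2500

Δθ = 1.933997 − 1.308997 = 0.625000
ω = Δθ/dt = 0.625000/0.5 = 1.2500
R = −Δy/(cos θ' − cos θ) = -1.6000
v = R·ω = -1.6000·1.2500 = -2.0000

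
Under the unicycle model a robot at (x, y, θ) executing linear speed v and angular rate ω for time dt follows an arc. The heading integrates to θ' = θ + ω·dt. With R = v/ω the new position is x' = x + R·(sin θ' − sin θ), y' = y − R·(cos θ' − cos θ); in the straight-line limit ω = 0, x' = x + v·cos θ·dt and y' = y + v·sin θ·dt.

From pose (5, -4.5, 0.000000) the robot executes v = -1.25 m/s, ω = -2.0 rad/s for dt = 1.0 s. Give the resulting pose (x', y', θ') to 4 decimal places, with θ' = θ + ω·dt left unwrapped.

(4.4317, -3.6149, -2.0000)

θ' = 0.0000 + -2.0·1.0 = -2.0000
R = v/ω = -1.25/-2.0 = 0.6250
x' = 5 + 0.6250·(sin -2.0000 − sin 0.0000) = 4.4317
y' = -4.5 − 0.6250·(cos -2.0000 − cos 0.0000) = -3.6149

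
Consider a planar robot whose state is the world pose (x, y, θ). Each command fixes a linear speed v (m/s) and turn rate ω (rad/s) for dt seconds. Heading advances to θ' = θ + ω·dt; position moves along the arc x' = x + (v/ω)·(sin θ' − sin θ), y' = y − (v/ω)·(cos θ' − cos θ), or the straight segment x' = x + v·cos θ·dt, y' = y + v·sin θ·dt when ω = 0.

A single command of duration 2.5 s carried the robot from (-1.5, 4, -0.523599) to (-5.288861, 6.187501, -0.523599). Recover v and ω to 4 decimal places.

Δθ = -0.523599 − -0.523599 = 0.000000
ω = Δθ/dt = 0.000000/2.5 = 0.0000
ω = 0 → v = (Δx·cos θ + Δy·sin θ)/dt = -1.7500

v = -1.7500, ω = 0.0000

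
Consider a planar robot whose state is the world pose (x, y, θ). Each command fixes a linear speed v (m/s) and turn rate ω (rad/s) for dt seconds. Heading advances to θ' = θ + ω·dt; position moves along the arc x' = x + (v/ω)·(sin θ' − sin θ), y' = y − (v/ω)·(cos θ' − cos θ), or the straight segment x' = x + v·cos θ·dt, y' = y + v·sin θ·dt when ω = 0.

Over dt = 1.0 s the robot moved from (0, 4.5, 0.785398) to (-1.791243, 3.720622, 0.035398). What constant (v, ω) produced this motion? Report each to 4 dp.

v = -2.0000, ω = -0.7500

Δθ = 0.035398 − 0.785398 = -0.750000
ω = Δθ/dt = -0.750000/1.0 = -0.7500
R = Δx/(sin θ' − sin θ) = 2.6667
v = R·ω = 2.6667·-0.7500 = -2.0000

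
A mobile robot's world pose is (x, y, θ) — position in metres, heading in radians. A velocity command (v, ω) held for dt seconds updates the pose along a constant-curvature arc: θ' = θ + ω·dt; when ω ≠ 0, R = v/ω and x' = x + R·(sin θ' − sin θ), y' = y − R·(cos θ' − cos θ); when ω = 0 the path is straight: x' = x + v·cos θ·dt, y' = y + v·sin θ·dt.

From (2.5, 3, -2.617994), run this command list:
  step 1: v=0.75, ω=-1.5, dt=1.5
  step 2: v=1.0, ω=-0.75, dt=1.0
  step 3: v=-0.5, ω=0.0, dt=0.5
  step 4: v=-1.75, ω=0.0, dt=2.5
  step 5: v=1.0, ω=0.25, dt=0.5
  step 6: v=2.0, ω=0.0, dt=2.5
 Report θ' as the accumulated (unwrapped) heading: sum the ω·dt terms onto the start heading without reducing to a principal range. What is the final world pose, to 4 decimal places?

step 1: θ'=-4.8680 (R=-0.5000) → pose (1.7560, 3.5105, -4.8680)
step 2: θ'=-5.6180 (R=-1.3333) → pose (2.2503, 4.3529, -5.6180)
step 3: θ'=-5.6180 (straight) → pose (2.0536, 4.1986, -5.6180)
step 4: θ'=-5.6180 (straight) → pose (-1.3886, 1.4983, -5.6180)
step 5: θ'=-5.4930 (R=4.0000) → pose (-1.0155, 1.8307, -5.4930)
step 6: θ'=-5.4930 (straight) → pose (2.5030, 5.3831, -5.4930)

(2.5030, 5.3831, -5.4930)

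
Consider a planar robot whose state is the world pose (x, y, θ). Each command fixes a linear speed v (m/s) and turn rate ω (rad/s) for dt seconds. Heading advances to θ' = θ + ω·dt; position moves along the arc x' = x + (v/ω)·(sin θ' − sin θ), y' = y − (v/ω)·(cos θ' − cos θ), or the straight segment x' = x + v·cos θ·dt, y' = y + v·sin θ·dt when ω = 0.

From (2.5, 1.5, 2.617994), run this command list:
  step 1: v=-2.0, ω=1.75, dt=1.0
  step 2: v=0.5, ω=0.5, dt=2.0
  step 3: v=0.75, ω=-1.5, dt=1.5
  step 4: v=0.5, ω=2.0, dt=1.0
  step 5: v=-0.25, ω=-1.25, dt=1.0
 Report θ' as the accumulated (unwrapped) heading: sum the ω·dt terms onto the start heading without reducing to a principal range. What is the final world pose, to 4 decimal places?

step 1: θ'=4.3680 (R=-1.1429) → pose (4.1472, 2.1039, 4.3680)
step 2: θ'=5.3680 (R=1.0000) → pose (4.2958, 1.1566, 5.3680)
step 3: θ'=3.1180 (R=-0.5000) → pose (3.8876, 0.3519, 3.1180)
step 4: θ'=5.1180 (R=0.2500) → pose (3.6520, 0.0034, 5.1180)
step 5: θ'=3.8680 (R=0.2000) → pose (3.7030, 0.2318, 3.8680)

(3.7030, 0.2318, 3.8680)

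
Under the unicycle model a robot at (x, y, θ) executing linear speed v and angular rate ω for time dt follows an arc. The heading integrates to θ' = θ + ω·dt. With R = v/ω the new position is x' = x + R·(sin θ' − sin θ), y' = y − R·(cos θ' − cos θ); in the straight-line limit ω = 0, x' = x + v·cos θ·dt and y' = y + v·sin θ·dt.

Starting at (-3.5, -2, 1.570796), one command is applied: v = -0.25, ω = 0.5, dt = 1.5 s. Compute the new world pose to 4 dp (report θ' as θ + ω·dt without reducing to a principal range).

(-3.3658, -2.3408, 2.3208)

θ' = 1.5708 + 0.5·1.5 = 2.3208
R = v/ω = -0.25/0.5 = -0.5000
x' = -3.5 + -0.5000·(sin 2.3208 − sin 1.5708) = -3.3658
y' = -2 − -0.5000·(cos 2.3208 − cos 1.5708) = -2.3408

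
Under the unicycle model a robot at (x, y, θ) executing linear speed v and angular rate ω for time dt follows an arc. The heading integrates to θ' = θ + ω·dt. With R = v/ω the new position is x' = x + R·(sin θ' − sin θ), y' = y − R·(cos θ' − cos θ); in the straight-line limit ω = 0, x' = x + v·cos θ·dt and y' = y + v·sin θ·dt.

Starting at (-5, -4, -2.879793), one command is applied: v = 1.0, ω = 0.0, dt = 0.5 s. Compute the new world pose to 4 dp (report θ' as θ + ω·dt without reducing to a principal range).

θ' = -2.8798 + 0.0·0.5 = -2.8798
ω = 0 → straight: x' = -5 + 1.0·cos(-2.8798)·0.5 = -5.4830
y' = -4 + 1.0·sin(-2.8798)·0.5 = -4.1294

(-5.4830, -4.1294, -2.8798)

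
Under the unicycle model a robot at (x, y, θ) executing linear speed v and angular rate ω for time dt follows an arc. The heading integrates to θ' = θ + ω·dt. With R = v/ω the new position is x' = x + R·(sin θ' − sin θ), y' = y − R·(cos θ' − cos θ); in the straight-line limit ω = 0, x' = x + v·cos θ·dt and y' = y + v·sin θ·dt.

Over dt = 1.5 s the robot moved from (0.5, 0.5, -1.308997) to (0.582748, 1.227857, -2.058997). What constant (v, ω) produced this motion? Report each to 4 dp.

Δθ = -2.058997 − -1.308997 = -0.750000
ω = Δθ/dt = -0.750000/1.5 = -0.5000
R = −Δy/(cos θ' − cos θ) = 1.0000
v = R·ω = 1.0000·-0.5000 = -0.5000

v = -0.5000, ω = -0.5000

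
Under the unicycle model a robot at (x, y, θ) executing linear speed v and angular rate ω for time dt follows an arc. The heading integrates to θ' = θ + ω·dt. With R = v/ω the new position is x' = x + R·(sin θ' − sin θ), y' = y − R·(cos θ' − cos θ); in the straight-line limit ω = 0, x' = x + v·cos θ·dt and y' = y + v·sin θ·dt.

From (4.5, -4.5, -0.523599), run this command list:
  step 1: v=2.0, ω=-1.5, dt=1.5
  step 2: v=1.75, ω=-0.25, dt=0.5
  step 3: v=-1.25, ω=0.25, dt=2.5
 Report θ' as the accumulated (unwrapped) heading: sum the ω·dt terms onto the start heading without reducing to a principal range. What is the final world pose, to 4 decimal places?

step 1: θ'=-2.7736 (R=-1.3333) → pose (4.3130, -6.8988, -2.7736)
step 2: θ'=-2.8986 (R=-7.0000) → pose (3.4790, -7.1618, -2.8986)
step 3: θ'=-2.2736 (R=-5.0000) → pose (6.0912, -5.5404, -2.2736)

(6.0912, -5.5404, -2.2736)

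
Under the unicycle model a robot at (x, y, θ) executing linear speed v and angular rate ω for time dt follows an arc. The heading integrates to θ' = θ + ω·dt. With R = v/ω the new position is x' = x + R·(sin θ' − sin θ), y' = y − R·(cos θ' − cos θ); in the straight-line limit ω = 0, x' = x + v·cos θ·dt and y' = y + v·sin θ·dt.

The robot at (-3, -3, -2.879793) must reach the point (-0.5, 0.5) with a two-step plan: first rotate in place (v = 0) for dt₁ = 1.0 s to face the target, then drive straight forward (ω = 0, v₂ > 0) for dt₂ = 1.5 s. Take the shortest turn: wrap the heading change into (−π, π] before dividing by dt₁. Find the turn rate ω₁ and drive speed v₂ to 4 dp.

ω₁ = -2.4528, v₂ = 2.8674

heading to target = atan2(0.5−-3, -0.5−-3) = 0.9505
Δθ = wrap(0.9505 − -2.8798) = -2.4528; ω₁ = Δθ/dt₁ = -2.4528
distance = √((-0.5−-3)² + (0.5−-3)²) = 4.3012; v₂ = distance/dt₂ = 2.8674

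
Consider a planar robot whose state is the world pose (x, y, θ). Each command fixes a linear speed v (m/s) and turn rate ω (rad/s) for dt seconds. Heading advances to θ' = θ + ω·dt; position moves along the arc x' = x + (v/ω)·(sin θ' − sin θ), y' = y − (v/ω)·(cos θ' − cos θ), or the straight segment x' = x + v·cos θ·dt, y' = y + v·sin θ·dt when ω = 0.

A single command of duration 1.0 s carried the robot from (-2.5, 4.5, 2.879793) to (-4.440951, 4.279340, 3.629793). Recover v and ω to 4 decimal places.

v = 2.0000, ω = 0.7500

Δθ = 3.629793 − 2.879793 = 0.750000
ω = Δθ/dt = 0.750000/1.0 = 0.7500
R = Δx/(sin θ' − sin θ) = 2.6667
v = R·ω = 2.6667·0.7500 = 2.0000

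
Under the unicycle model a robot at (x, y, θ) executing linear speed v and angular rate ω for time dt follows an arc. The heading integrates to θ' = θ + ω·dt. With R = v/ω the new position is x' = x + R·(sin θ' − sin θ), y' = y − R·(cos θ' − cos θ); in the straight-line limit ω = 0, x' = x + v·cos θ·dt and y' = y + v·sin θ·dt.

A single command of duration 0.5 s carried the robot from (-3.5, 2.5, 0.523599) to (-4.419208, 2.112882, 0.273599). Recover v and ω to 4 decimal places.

v = -2.0000, ω = -0.5000

Δθ = 0.273599 − 0.523599 = -0.250000
ω = Δθ/dt = -0.250000/0.5 = -0.5000
R = Δx/(sin θ' − sin θ) = 4.0000
v = R·ω = 4.0000·-0.5000 = -2.0000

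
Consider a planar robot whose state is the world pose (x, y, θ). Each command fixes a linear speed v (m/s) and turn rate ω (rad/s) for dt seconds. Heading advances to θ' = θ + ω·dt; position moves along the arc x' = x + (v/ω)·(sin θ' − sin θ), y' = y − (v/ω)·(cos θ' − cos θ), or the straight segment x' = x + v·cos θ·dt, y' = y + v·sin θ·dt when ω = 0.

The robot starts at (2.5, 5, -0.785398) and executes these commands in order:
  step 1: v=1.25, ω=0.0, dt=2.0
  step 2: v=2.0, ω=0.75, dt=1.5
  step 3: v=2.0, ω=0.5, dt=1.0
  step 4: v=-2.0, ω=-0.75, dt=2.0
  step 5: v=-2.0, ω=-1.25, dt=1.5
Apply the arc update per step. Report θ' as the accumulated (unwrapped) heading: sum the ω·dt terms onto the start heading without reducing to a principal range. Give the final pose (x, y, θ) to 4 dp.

step 1: θ'=-0.7854 (straight) → pose (4.2678, 3.2322, -0.7854)
step 2: θ'=0.3396 (R=2.6667) → pose (7.0417, 2.6035, 0.3396)
step 3: θ'=0.8396 (R=4.0000) → pose (8.6867, 3.7040, 0.8396)
step 4: θ'=-0.6604 (R=2.6667) → pose (5.0659, 3.3787, -0.6604)
step 5: θ'=-2.5354 (R=1.6000) → pose (5.1358, 5.9572, -2.5354)

(5.1358, 5.9572, -2.5354)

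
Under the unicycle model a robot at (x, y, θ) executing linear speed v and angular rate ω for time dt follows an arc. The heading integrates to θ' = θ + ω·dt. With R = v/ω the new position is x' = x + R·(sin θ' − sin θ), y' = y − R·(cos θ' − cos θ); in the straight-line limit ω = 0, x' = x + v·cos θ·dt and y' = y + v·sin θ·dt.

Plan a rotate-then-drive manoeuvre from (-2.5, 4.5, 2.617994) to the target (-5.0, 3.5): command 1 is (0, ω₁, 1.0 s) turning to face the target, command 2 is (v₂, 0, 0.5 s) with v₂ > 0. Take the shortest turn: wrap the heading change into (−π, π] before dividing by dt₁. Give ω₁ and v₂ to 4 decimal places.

heading to target = atan2(3.5−4.5, -5−-2.5) = -2.7611
Δθ = wrap(-2.7611 − 2.6180) = 0.9041; ω₁ = Δθ/dt₁ = 0.9041
distance = √((-5−-2.5)² + (3.5−4.5)²) = 2.6926; v₂ = distance/dt₂ = 5.3852

ω₁ = 0.9041, v₂ = 5.3852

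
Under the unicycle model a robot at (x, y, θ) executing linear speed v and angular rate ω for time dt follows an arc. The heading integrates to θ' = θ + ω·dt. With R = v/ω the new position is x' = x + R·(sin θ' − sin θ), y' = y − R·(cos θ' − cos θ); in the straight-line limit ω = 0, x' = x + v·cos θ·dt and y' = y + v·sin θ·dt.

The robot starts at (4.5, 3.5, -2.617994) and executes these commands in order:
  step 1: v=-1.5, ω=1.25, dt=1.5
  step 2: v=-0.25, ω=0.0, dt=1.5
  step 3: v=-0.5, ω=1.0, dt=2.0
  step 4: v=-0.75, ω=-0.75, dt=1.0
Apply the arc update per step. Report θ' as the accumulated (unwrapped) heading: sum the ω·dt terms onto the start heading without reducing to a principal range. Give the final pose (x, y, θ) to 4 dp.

(3.1562, 4.8972, 0.5070)

step 1: θ'=-0.7430 (R=-1.2000) → pose (4.7118, 5.4230, -0.7430)
step 2: θ'=-0.7430 (straight) → pose (4.4356, 5.6767, -0.7430)
step 3: θ'=1.2570 (R=-0.5000) → pose (3.6218, 5.4628, 1.2570)
step 4: θ'=0.5070 (R=1.0000) → pose (3.1562, 4.8972, 0.5070)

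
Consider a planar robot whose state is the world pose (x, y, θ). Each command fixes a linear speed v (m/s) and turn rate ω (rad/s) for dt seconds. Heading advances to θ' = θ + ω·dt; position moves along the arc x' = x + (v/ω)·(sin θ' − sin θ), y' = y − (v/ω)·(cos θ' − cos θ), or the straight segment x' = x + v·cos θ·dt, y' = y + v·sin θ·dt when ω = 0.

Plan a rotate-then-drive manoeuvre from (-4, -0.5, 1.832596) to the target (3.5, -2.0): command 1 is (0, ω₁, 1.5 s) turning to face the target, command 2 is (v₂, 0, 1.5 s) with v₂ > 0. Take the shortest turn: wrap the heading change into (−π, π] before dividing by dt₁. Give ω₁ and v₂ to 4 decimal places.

heading to target = atan2(-2−-0.5, 3.5−-4) = -0.1974
Δθ = wrap(-0.1974 − 1.8326) = -2.0300; ω₁ = Δθ/dt₁ = -1.3533
distance = √((3.5−-4)² + (-2−-0.5)²) = 7.6485; v₂ = distance/dt₂ = 5.0990

ω₁ = -1.3533, v₂ = 5.0990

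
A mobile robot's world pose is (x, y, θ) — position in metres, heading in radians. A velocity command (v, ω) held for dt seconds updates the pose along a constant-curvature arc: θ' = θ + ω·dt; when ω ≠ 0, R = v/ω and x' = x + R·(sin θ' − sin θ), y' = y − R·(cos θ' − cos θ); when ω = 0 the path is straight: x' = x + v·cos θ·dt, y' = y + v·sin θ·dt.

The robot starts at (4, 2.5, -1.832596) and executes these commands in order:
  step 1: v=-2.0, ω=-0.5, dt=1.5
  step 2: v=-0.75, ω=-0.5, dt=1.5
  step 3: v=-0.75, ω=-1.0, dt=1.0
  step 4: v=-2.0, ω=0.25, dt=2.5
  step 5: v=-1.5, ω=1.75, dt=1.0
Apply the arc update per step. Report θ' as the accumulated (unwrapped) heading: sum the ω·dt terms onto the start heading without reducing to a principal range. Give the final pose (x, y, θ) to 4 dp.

step 1: θ'=-2.5826 (R=4.0000) → pose (5.7424, 4.8559, -2.5826)
step 2: θ'=-3.3326 (R=1.5000) → pose (6.8226, 5.0569, -3.3326)
step 3: θ'=-4.3326 (R=0.7500) → pose (7.3768, 4.5986, -4.3326)
step 4: θ'=-3.7076 (R=-8.0000) → pose (10.5166, 0.8120, -3.7076)
step 5: θ'=-1.9576 (R=-0.8571) → pose (11.7701, 1.2122, -1.9576)

(11.7701, 1.2122, -1.9576)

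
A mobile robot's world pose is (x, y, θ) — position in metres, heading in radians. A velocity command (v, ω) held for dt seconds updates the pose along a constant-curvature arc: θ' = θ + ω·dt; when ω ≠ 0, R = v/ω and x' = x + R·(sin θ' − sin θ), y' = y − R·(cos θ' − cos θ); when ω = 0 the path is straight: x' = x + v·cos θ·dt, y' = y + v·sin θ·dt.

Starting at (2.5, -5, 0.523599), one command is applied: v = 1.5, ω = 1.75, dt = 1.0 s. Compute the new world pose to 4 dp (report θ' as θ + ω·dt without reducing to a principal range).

(2.7255, -3.7037, 2.2736)

θ' = 0.5236 + 1.75·1.0 = 2.2736
R = v/ω = 1.5/1.75 = 0.8571
x' = 2.5 + 0.8571·(sin 2.2736 − sin 0.5236) = 2.7255
y' = -5 − 0.8571·(cos 2.2736 − cos 0.5236) = -3.7037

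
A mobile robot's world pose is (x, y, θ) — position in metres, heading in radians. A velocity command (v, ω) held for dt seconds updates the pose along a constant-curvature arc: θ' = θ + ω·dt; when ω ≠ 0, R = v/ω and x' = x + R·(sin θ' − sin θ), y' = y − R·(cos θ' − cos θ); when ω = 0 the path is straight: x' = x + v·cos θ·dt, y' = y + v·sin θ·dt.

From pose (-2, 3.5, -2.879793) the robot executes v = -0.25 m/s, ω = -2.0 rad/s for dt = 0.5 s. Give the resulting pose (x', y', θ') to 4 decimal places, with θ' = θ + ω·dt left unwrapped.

θ' = -2.8798 + -2.0·0.5 = -3.8798
R = v/ω = -0.25/-2.0 = 0.1250
x' = -2 + 0.1250·(sin -3.8798 − sin -2.8798) = -1.8835
y' = 3.5 − 0.1250·(cos -3.8798 − cos -2.8798) = 3.4717

(-1.8835, 3.4717, -3.8798)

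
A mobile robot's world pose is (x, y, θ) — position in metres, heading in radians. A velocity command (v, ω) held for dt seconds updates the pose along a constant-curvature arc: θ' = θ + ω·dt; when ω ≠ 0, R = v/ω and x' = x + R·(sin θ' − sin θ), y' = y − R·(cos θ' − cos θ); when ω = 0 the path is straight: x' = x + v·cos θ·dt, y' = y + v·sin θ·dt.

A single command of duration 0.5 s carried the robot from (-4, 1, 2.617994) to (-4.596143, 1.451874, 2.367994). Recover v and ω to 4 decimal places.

v = 1.5000, ω = -0.5000

Δθ = 2.367994 − 2.617994 = -0.250000
ω = Δθ/dt = -0.250000/0.5 = -0.5000
R = Δx/(sin θ' − sin θ) = -3.0000
v = R·ω = -3.0000·-0.5000 = 1.5000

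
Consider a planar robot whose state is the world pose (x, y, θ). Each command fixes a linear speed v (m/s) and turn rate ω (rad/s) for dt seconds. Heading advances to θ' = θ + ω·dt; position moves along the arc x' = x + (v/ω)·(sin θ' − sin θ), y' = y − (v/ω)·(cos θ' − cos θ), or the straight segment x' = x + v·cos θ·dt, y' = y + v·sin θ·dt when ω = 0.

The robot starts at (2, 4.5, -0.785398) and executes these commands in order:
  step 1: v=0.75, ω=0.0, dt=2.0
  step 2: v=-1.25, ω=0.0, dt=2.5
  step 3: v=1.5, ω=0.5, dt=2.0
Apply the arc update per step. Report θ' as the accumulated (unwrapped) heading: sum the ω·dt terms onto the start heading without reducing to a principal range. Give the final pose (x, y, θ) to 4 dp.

(3.6111, 4.8392, 0.2146)

step 1: θ'=-0.7854 (straight) → pose (3.0607, 3.4393, -0.7854)
step 2: θ'=-0.7854 (straight) → pose (0.8510, 5.6490, -0.7854)
step 3: θ'=0.2146 (R=3.0000) → pose (3.6111, 4.8392, 0.2146)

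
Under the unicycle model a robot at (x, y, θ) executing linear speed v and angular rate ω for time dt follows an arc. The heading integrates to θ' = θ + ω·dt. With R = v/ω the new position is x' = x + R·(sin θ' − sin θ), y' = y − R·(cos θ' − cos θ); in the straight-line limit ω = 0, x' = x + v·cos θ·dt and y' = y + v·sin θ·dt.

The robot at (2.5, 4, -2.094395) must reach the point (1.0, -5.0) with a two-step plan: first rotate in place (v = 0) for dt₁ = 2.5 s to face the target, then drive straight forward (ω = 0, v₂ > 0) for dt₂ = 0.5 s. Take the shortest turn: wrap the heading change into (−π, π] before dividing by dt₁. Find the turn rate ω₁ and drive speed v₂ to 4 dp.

ω₁ = 0.1434, v₂ = 18.2483

heading to target = atan2(-5−4, 1−2.5) = -1.7359
Δθ = wrap(-1.7359 − -2.0944) = 0.3584; ω₁ = Δθ/dt₁ = 0.1434
distance = √((1−2.5)² + (-5−4)²) = 9.1241; v₂ = distance/dt₂ = 18.2483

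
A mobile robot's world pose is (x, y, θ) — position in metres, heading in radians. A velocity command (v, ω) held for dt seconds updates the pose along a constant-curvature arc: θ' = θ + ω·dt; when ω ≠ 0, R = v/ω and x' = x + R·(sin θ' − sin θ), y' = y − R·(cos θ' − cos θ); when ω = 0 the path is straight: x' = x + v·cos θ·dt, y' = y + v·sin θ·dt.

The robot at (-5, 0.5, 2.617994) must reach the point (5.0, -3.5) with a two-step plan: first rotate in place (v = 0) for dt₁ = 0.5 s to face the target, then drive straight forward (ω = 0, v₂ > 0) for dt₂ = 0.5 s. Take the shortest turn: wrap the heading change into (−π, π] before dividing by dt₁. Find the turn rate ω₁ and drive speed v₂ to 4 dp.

heading to target = atan2(-3.5−0.5, 5−-5) = -0.3805
Δθ = wrap(-0.3805 − 2.6180) = -2.9985; ω₁ = Δθ/dt₁ = -5.9970
distance = √((5−-5)² + (-3.5−0.5)²) = 10.7703; v₂ = distance/dt₂ = 21.5407

ω₁ = -5.9970, v₂ = 21.5407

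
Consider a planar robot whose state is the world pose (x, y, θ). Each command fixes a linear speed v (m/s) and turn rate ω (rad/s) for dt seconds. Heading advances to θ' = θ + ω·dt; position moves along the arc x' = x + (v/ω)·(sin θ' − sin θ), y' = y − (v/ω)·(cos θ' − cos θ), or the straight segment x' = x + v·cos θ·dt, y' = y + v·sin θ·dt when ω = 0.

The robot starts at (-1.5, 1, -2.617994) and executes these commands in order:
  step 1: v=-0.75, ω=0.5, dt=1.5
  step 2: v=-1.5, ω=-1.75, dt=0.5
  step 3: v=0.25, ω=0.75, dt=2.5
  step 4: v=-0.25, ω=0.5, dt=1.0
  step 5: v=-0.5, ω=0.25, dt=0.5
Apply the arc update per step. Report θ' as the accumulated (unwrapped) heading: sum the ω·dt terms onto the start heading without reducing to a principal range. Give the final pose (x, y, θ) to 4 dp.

(-0.8938, 2.0945, -0.2430)

step 1: θ'=-1.8680 (R=-1.5000) → pose (-0.8158, 1.8598, -1.8680)
step 2: θ'=-2.7430 (R=0.8571) → pose (-0.3289, 2.3987, -2.7430)
step 3: θ'=-0.8680 (R=0.3333) → pose (-0.4538, 1.8761, -0.8680)
step 4: θ'=-0.3680 (R=-0.5000) → pose (-0.6555, 2.0194, -0.3680)
step 5: θ'=-0.2430 (R=-2.0000) → pose (-0.8938, 2.0945, -0.2430)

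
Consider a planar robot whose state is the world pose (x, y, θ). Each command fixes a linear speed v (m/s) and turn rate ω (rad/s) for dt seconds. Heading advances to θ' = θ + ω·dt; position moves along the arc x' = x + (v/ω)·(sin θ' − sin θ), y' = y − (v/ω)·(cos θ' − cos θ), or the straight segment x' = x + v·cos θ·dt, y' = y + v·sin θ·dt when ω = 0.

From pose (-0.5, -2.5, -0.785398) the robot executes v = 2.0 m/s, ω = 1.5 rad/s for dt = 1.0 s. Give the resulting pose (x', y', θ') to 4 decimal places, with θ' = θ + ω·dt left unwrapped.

(1.3166, -2.5643, 0.7146)

θ' = -0.7854 + 1.5·1.0 = 0.7146
R = v/ω = 2.0/1.5 = 1.3333
x' = -0.5 + 1.3333·(sin 0.7146 − sin -0.7854) = 1.3166
y' = -2.5 − 1.3333·(cos 0.7146 − cos -0.7854) = -2.5643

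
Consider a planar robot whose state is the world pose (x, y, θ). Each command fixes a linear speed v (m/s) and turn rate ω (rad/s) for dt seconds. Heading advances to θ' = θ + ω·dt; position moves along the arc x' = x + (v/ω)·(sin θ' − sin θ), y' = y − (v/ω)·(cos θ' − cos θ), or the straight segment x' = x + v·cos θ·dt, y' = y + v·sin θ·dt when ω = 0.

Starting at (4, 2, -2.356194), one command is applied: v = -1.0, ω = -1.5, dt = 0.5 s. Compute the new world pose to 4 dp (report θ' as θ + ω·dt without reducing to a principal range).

(4.4478, 2.1948, -3.1062)

θ' = -2.3562 + -1.5·0.5 = -3.1062
R = v/ω = -1.0/-1.5 = 0.6667
x' = 4 + 0.6667·(sin -3.1062 − sin -2.3562) = 4.4478
y' = 2 − 0.6667·(cos -3.1062 − cos -2.3562) = 2.1948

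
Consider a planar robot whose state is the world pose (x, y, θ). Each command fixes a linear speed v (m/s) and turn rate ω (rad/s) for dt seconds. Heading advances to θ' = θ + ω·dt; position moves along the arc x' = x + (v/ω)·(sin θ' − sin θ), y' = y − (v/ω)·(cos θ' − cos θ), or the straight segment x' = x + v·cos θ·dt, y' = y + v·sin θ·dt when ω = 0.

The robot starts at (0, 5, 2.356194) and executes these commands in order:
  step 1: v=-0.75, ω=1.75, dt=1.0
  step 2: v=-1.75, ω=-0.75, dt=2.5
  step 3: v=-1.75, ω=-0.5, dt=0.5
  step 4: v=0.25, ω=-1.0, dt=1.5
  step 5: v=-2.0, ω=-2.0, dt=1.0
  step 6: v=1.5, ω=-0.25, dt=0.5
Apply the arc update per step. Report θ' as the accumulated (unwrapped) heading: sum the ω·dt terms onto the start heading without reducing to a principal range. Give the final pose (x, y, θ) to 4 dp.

(3.5050, 4.8166, -1.6438)

step 1: θ'=4.1062 (R=-0.4286) → pose (0.6553, 5.0589, 4.1062)
step 2: θ'=2.2312 (R=2.3333) → pose (4.4156, 5.1608, 2.2312)
step 3: θ'=1.9812 (R=3.5000) → pose (4.8608, 4.4102, 1.9812)
step 4: θ'=0.4812 (R=-0.2500) → pose (4.9744, 4.7316, 0.4812)
step 5: θ'=-1.5188 (R=1.0000) → pose (3.5129, 5.5660, -1.5188)
step 6: θ'=-1.6438 (R=-6.0000) → pose (3.5050, 4.8166, -1.6438)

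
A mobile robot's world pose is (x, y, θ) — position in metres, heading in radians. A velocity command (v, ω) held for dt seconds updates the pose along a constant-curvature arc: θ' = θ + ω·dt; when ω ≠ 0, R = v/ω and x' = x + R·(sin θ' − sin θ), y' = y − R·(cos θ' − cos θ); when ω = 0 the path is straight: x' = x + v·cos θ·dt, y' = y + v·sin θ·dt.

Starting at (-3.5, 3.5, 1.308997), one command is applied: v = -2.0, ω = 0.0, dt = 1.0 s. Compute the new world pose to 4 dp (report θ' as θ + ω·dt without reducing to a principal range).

(-4.0176, 1.5681, 1.3090)

θ' = 1.3090 + 0.0·1.0 = 1.3090
ω = 0 → straight: x' = -3.5 + -2.0·cos(1.3090)·1.0 = -4.0176
y' = 3.5 + -2.0·sin(1.3090)·1.0 = 1.5681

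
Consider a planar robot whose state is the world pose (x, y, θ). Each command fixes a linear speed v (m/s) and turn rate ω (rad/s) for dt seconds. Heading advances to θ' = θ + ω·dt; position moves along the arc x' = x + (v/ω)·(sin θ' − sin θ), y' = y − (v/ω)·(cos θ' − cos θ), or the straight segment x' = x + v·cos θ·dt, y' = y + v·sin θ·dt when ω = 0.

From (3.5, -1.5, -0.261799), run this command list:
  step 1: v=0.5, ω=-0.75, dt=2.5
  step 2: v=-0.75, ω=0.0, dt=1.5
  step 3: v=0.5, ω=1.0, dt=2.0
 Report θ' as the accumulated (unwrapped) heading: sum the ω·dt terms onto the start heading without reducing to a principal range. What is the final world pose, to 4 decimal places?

step 1: θ'=-2.1368 (R=-0.6667) → pose (3.8902, -2.5015, -2.1368)
step 2: θ'=-2.1368 (straight) → pose (4.4935, -1.5519, -2.1368)
step 3: θ'=-0.1368 (R=0.5000) → pose (4.8473, -2.3154, -0.1368)

(4.8473, -2.3154, -0.1368)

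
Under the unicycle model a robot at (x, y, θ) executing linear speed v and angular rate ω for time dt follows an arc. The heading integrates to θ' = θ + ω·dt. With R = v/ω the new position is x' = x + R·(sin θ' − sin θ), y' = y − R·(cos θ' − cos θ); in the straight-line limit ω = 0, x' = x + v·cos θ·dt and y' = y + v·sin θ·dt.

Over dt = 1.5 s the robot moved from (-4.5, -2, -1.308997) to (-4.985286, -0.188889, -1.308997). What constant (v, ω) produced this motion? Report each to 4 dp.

Δθ = -1.308997 − -1.308997 = 0.000000
ω = Δθ/dt = 0.000000/1.5 = 0.0000
ω = 0 → v = (Δx·cos θ + Δy·sin θ)/dt = -1.2500

v = -1.2500, ω = 0.0000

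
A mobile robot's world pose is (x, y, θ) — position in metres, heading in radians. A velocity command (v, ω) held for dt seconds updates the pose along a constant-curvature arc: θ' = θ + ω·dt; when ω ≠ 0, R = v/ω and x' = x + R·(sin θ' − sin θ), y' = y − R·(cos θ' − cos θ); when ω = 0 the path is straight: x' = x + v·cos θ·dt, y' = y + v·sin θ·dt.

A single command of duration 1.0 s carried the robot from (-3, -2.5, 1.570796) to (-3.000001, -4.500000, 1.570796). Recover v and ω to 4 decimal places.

Δθ = 1.570796 − 1.570796 = 0.000000
ω = Δθ/dt = 0.000000/1.0 = 0.0000
ω = 0 → v = (Δx·cos θ + Δy·sin θ)/dt = -2.0000

v = -2.0000, ω = 0.0000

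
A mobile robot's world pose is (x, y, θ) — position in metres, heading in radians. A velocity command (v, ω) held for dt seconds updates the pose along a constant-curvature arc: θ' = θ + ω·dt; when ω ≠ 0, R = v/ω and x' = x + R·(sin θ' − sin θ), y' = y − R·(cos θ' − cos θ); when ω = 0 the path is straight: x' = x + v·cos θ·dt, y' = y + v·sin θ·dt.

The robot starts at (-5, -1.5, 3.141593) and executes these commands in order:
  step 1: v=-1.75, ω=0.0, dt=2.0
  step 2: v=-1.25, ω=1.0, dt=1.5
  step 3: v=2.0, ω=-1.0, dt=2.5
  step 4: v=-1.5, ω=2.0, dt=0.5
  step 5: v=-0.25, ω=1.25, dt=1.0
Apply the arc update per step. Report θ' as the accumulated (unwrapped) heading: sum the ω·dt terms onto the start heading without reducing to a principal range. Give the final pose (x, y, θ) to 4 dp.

step 1: θ'=3.1416 (straight) → pose (-1.5000, -1.5000, 3.1416)
step 2: θ'=4.6416 (R=-1.2500) → pose (-0.2531, -0.3384, 4.6416)
step 3: θ'=2.1416 (R=-2.0000) → pose (-3.9311, -1.2776, 2.1416)
step 4: θ'=3.1416 (R=-0.7500) → pose (-3.3000, -1.6223, 3.1416)
step 5: θ'=4.3916 (R=-0.2000) → pose (-3.1102, -1.4854, 4.3916)

(-3.1102, -1.4854, 4.3916)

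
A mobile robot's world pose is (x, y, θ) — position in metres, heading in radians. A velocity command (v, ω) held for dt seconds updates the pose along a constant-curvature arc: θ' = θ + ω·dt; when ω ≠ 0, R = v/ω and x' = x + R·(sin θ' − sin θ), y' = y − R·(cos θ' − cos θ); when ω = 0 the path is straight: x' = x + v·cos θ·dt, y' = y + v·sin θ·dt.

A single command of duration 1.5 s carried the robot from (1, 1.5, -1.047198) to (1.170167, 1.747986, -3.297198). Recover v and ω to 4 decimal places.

v = -0.2500, ω = -1.5000

Δθ = -3.297198 − -1.047198 = -2.250000
ω = Δθ/dt = -2.250000/1.5 = -1.5000
R = −Δy/(cos θ' − cos θ) = 0.1667
v = R·ω = 0.1667·-1.5000 = -0.2500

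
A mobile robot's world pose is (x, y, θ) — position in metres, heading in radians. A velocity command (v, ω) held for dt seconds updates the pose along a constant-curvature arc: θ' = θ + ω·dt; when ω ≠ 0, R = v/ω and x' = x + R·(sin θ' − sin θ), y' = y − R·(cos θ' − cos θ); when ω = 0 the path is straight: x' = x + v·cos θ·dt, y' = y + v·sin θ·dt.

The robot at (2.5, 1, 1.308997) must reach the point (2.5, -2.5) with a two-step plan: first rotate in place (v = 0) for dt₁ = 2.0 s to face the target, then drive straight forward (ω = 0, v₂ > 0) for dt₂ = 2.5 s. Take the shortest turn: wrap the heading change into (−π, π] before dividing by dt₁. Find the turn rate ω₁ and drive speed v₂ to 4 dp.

heading to target = atan2(-2.5−1, 2.5−2.5) = -1.5708
Δθ = wrap(-1.5708 − 1.3090) = -2.8798; ω₁ = Δθ/dt₁ = -1.4399
distance = √((2.5−2.5)² + (-2.5−1)²) = 3.5000; v₂ = distance/dt₂ = 1.4000

ω₁ = -1.4399, v₂ = 1.4000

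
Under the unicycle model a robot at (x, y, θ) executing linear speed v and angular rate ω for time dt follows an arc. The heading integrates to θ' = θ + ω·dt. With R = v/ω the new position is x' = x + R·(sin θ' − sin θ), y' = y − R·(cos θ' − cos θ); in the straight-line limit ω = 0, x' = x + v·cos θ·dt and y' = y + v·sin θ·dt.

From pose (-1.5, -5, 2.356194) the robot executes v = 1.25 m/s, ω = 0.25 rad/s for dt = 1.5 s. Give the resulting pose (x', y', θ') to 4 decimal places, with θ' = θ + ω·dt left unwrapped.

(-3.0407, -3.9507, 2.7312)

θ' = 2.3562 + 0.25·1.5 = 2.7312
R = v/ω = 1.25/0.25 = 5.0000
x' = -1.5 + 5.0000·(sin 2.7312 − sin 2.3562) = -3.0407
y' = -5 − 5.0000·(cos 2.7312 − cos 2.3562) = -3.9507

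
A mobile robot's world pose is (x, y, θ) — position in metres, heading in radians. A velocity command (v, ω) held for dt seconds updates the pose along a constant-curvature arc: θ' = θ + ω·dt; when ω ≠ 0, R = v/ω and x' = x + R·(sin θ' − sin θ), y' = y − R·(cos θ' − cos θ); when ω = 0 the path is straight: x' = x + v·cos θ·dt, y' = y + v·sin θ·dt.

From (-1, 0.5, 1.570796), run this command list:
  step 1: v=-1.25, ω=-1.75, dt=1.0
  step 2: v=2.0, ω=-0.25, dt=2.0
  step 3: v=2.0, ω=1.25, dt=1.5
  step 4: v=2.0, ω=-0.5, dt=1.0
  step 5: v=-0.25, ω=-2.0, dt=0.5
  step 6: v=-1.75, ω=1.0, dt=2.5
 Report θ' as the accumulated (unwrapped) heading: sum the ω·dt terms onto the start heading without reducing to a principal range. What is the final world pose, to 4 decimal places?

(3.3488, -2.3031, 2.1958)

step 1: θ'=-0.1792 (R=0.7143) → pose (-1.8416, -0.2028, -0.1792)
step 2: θ'=-0.6792 (R=-8.0000) → pose (1.7578, -1.8502, -0.6792)
step 3: θ'=1.1958 (R=1.6000) → pose (4.2517, -1.1913, 1.1958)
step 4: θ'=0.6958 (R=-4.0000) → pose (5.4097, 0.4138, 0.6958)
step 5: θ'=-0.3042 (R=0.1250) → pose (5.2922, 0.3905, -0.3042)
step 6: θ'=2.1958 (R=-1.7500) → pose (3.3488, -2.3031, 2.1958)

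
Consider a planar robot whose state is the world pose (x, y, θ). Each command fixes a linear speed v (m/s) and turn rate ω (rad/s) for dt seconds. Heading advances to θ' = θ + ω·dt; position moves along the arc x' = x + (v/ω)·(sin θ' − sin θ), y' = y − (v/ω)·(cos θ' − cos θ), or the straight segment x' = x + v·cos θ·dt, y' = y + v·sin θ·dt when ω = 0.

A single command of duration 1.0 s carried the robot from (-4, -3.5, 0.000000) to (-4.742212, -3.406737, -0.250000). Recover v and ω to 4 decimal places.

v = -0.7500, ω = -0.2500

Δθ = -0.250000 − 0.000000 = -0.250000
ω = Δθ/dt = -0.250000/1.0 = -0.2500
R = Δx/(sin θ' − sin θ) = 3.0000
v = R·ω = 3.0000·-0.2500 = -0.7500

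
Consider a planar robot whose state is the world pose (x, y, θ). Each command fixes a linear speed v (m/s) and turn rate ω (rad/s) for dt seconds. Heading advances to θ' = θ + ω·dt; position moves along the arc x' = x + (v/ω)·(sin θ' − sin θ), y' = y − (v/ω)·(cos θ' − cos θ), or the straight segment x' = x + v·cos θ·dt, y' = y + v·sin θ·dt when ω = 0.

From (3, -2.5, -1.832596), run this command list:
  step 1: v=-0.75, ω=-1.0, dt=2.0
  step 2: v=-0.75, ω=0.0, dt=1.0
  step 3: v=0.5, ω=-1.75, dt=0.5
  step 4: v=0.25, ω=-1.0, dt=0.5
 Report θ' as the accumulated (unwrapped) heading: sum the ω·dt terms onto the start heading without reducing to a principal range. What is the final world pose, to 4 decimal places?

(4.7068, -2.2553, -5.2076)

step 1: θ'=-3.8326 (R=0.7500) → pose (4.2024, -2.1162, -3.8326)
step 2: θ'=-3.8326 (straight) → pose (4.7804, -2.5941, -3.8326)
step 3: θ'=-4.7076 (R=-0.2857) → pose (4.6768, -2.3753, -4.7076)
step 4: θ'=-5.2076 (R=-0.2500) → pose (4.7068, -2.2553, -5.2076)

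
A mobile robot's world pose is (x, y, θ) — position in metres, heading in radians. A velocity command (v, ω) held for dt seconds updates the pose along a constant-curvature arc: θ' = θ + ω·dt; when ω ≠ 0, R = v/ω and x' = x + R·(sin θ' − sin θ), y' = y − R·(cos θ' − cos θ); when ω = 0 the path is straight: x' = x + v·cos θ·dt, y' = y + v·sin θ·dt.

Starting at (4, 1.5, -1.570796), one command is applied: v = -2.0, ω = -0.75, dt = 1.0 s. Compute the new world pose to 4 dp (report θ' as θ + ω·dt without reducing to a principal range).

θ' = -1.5708 + -0.75·1.0 = -2.3208
R = v/ω = -2.0/-0.75 = 2.6667
x' = 4 + 2.6667·(sin -2.3208 − sin -1.5708) = 4.7155
y' = 1.5 − 2.6667·(cos -2.3208 − cos -1.5708) = 3.3177

(4.7155, 3.3177, -2.3208)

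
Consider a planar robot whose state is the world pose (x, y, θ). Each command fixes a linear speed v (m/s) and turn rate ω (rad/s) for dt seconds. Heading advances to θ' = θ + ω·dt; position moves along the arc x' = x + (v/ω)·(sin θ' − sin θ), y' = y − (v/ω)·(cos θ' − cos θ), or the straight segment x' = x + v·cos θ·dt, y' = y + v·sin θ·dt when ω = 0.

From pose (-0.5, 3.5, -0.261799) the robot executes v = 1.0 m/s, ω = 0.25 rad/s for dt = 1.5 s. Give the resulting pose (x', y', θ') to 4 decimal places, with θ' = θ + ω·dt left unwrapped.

(0.9871, 3.3893, 0.1132)

θ' = -0.2618 + 0.25·1.5 = 0.1132
R = v/ω = 1.0/0.25 = 4.0000
x' = -0.5 + 4.0000·(sin 0.1132 − sin -0.2618) = 0.9871
y' = 3.5 − 4.0000·(cos 0.1132 − cos -0.2618) = 3.3893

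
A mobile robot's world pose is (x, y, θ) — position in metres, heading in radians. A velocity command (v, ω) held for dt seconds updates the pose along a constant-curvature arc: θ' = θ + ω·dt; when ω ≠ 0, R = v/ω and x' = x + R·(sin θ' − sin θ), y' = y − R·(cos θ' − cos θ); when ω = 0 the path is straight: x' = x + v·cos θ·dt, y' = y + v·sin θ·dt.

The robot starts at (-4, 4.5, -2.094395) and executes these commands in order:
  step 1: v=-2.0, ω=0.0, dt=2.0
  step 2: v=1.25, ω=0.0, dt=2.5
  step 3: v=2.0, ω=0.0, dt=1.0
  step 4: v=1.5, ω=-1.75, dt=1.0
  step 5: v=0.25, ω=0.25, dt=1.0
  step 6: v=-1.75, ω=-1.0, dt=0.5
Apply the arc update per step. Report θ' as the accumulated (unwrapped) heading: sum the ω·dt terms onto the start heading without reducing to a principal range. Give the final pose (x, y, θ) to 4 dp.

(-5.4070, 2.8768, -4.0944)

step 1: θ'=-2.0944 (straight) → pose (-2.0000, 7.9641, -2.0944)
step 2: θ'=-2.0944 (straight) → pose (-3.5625, 5.2578, -2.0944)
step 3: θ'=-2.0944 (straight) → pose (-4.5625, 3.5257, -2.0944)
step 4: θ'=-3.8444 (R=-0.8571) → pose (-5.8588, 3.3003, -3.8444)
step 5: θ'=-3.5944 (R=1.0000) → pose (-6.0677, 3.4365, -3.5944)
step 6: θ'=-4.0944 (R=1.7500) → pose (-5.4070, 2.8768, -4.0944)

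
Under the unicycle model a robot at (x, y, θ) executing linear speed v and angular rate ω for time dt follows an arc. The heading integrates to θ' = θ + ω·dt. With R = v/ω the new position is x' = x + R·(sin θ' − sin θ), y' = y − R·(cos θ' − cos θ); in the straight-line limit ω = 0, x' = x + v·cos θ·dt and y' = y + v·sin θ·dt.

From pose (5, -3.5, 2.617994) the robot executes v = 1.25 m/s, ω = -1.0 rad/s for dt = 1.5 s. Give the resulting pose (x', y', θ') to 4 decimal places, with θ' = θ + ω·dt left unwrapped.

θ' = 2.6180 + -1.0·1.5 = 1.1180
R = v/ω = 1.25/-1.0 = -1.2500
x' = 5 + -1.2500·(sin 1.1180 − sin 2.6180) = 4.5010
y' = -3.5 − -1.2500·(cos 1.1180 − cos 2.6180) = -1.8706

(4.5010, -1.8706, 1.1180)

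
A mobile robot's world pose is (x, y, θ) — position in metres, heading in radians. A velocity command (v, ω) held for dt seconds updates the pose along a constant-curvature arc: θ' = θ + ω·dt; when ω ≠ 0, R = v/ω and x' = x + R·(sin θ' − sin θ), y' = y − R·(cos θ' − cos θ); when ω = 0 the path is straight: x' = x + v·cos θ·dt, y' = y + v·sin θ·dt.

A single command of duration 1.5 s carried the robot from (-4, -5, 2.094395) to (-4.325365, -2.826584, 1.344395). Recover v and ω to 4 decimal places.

v = 1.5000, ω = -0.5000

Δθ = 1.344395 − 2.094395 = -0.750000
ω = Δθ/dt = -0.750000/1.5 = -0.5000
R = −Δy/(cos θ' − cos θ) = -3.0000
v = R·ω = -3.0000·-0.5000 = 1.5000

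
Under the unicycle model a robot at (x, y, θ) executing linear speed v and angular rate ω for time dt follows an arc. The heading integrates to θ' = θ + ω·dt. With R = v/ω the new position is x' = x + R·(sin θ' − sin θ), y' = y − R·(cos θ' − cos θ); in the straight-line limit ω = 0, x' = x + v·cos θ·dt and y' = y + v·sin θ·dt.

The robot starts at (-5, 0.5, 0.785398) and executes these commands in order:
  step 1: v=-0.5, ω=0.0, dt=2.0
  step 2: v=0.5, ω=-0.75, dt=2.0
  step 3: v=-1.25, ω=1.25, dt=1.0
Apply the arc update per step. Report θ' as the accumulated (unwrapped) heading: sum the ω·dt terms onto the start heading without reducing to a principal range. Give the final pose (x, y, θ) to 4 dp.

step 1: θ'=0.7854 (straight) → pose (-5.7071, -0.2071, 0.7854)
step 2: θ'=-0.7146 (R=-0.6667) → pose (-4.7988, -0.1749, -0.7146)
step 3: θ'=0.5354 (R=-1.0000) → pose (-5.9643, -0.0702, 0.5354)

(-5.9643, -0.0702, 0.5354)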